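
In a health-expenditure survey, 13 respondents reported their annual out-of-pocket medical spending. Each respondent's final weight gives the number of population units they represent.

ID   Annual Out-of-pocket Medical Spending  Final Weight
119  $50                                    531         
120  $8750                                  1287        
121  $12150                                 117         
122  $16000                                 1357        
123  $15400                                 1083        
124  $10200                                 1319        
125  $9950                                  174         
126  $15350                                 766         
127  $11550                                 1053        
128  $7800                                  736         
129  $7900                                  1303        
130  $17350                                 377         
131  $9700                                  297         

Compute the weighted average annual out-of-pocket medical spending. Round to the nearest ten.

11120

Weighted sum = 115661250
Sum of weights = 10400
Weighted mean = 115661250 / 10400 = 11121.274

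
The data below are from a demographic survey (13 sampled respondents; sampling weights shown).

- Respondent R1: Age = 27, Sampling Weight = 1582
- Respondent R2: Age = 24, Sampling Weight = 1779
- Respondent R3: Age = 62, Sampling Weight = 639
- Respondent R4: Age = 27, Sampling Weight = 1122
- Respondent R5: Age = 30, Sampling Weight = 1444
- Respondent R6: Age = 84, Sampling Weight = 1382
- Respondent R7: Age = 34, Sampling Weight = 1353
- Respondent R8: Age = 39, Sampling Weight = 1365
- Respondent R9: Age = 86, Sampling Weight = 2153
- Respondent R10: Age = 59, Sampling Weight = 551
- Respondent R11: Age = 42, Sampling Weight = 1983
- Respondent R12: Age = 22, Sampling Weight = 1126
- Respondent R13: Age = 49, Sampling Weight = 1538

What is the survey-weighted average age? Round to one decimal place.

45.2

Weighted sum = 815054
Sum of weights = 18017
Weighted mean = 815054 / 18017 = 45.238053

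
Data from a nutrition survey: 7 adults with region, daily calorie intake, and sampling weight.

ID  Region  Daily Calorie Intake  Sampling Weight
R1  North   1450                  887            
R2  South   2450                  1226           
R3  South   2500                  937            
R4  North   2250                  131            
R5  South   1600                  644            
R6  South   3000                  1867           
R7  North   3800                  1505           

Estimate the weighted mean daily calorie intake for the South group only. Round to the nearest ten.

South rows: R2, R3, R5, R6
Weighted sum = 2450×1226 + 2500×937 + 1600×644 + 3000×1867
  = 11977600
Sum of weights = 1226 + 937 + 644 + 1867 = 4674
Weighted mean = 11977600 / 4674 = 2562.6016

2560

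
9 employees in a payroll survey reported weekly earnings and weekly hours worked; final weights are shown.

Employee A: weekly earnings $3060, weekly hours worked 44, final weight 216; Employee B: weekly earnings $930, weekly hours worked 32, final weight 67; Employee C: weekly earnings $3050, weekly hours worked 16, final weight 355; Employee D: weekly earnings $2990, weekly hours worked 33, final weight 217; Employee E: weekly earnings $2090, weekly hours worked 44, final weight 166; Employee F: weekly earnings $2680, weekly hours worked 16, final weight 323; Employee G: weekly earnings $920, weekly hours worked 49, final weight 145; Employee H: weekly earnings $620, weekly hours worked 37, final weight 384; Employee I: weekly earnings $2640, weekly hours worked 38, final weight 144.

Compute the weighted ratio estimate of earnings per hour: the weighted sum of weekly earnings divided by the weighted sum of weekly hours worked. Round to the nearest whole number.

69

Σ wᵢ·y = 3060×216 + 930×67 + 3050×355 + 2990×217 + 2090×166 + 2680×323 + 920×145 + 620×384 + 2640×144
  = 660960 + 62310 + 1082750 + 648830 + 346940 + 865640 + 133400 + 238080 + 380160 = 4419070
Σ wᵢ·x = 44×216 + 32×67 + 16×355 + 33×217 + 44×166 + 16×323 + 49×145 + 37×384 + 38×144
  = 9504 + 2144 + 5680 + 7161 + 7304 + 5168 + 7105 + 14208 + 5472 = 63746
Ratio = 4419070 / 63746 = 69.323095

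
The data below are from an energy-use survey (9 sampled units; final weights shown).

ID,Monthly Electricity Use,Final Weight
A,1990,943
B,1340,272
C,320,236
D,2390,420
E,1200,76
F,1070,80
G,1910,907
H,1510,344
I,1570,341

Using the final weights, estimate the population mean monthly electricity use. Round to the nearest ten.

Weighted sum = 1990×943 + 1340×272 + 320×236 + 2390×420 + 1200×76 + 1070×80 + 1910×907 + 1510×344 + 1570×341
  = 1876570 + 364480 + 75520 + 1003800 + 91200 + 85600 + 1732370 + 519440 + 535370 = 6284350
Sum of weights = 943 + 272 + 236 + 420 + 76 + 80 + 907 + 344 + 341 = 3619
Weighted mean = 6284350 / 3619 = 1736.488

1740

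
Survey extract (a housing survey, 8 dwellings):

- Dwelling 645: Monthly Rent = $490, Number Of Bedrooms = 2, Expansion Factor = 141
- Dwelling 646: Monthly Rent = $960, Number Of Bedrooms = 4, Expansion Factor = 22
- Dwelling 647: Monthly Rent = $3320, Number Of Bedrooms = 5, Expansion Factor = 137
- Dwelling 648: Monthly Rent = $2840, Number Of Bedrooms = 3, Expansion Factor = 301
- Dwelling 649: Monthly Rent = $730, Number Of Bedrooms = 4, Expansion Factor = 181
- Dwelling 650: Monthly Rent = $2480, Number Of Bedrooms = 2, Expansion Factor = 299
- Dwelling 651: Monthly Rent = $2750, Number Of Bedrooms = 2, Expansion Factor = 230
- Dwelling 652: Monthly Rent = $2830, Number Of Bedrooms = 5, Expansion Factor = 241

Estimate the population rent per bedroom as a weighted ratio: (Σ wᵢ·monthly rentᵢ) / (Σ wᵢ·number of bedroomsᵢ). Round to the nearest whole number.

726

Σ wᵢ·y = 490×141 + 960×22 + 3320×137 + 2840×301 + 730×181 + 2480×299 + 2750×230 + 2830×241
  = 69090 + 21120 + 454840 + 854840 + 132130 + 741520 + 632500 + 682030 = 3588070
Σ wᵢ·x = 2×141 + 4×22 + 5×137 + 3×301 + 4×181 + 2×299 + 2×230 + 5×241
  = 282 + 88 + 685 + 903 + 724 + 598 + 460 + 1205 = 4945
Ratio = 3588070 / 4945 = 725.59555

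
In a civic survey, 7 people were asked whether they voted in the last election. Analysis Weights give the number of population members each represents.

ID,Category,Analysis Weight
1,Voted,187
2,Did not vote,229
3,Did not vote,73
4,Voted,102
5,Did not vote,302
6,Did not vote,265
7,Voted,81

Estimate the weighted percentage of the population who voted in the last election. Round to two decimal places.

Sum of weights for 'Voted' = 187 + 102 + 81 = 370
Total weight = 1239
Weighted proportion = 370 / 1239 = 0.29862793 → 29.862793%

29.86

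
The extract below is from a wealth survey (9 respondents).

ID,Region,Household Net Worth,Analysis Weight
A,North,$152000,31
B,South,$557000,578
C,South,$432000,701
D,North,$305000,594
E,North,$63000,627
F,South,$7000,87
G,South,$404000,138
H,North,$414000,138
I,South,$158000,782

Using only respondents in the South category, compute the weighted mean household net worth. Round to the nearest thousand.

South rows: B, C, F, G, I
Weighted sum = 557000×578 + 432000×701 + 7000×87 + 404000×138 + 158000×782
  = 321946000 + 302832000 + 609000 + 55752000 + 123556000 = 804695000
Sum of weights = 2286
Weighted mean = 804695000 / 2286 = 352010.06

352000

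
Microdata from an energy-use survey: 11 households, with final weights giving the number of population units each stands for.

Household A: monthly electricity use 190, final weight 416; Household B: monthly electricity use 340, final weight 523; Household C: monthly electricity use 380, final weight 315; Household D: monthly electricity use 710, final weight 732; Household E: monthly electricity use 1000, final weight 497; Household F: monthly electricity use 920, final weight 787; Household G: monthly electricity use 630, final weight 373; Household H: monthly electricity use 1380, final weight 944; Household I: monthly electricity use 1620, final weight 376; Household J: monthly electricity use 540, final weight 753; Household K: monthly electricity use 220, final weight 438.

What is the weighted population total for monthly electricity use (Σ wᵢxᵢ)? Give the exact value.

Weighted total = 4767130

4767130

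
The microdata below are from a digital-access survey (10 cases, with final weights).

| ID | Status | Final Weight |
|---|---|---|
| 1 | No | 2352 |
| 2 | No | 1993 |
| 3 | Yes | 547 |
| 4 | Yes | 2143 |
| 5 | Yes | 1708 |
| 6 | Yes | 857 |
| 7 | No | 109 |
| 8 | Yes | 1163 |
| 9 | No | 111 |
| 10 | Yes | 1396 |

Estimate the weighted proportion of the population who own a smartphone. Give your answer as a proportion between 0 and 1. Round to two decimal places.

0.63

Sum of weights for 'Yes' = 547 + 2143 + 1708 + 857 + 1163 + 1396 = 7814
Total weight = 2352 + 1993 + 547 + 2143 + 1708 + 857 + 109 + 1163 + 111 + 1396 = 12379
Weighted proportion = 7814 / 12379 = 0.63123031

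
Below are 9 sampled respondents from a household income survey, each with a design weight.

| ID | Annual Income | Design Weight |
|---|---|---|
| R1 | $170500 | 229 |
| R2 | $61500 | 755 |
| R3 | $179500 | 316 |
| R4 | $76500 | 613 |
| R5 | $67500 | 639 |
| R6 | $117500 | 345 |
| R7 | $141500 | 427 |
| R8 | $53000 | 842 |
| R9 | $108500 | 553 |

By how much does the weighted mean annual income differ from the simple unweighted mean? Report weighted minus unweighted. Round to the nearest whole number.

Unweighted sum = 170500 + 61500 + 179500 + 76500 + 67500 + 117500 + 141500 + 53000 + 108500 = 976000
Unweighted mean = 976000 / 9 = 108444.44
Weighted sum = 170500×229 + 61500×755 + 179500×316 + 76500×613 + 67500×639 + 117500×345 + 141500×427 + 53000×842 + 108500×553
  = 39044500 + 46432500 + 56722000 + 46894500 + 43132500 + 40537500 + 60420500 + 44626000 + 60000500 = 437810500
Sum of weights = 229 + 755 + 316 + 613 + 639 + 345 + 427 + 842 + 553 = 4719
Weighted mean = 437810500 / 4719 = 92776.118
Difference (weighted minus unweighted) = -15668.327

-15668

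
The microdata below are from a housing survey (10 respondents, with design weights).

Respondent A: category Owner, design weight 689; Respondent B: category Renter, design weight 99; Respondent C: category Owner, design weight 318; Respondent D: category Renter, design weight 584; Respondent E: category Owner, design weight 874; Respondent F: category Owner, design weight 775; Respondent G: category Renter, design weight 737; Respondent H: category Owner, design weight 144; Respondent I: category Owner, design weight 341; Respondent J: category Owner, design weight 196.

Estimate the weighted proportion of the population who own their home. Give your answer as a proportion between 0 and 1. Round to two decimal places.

Sum of weights for 'Owner' = 689 + 318 + 874 + 775 + 144 + 341 + 196 = 3337
Total weight = 689 + 99 + 318 + 584 + 874 + 775 + 737 + 144 + 341 + 196 = 4757
Weighted proportion = 3337 / 4757 = 0.70149254

0.70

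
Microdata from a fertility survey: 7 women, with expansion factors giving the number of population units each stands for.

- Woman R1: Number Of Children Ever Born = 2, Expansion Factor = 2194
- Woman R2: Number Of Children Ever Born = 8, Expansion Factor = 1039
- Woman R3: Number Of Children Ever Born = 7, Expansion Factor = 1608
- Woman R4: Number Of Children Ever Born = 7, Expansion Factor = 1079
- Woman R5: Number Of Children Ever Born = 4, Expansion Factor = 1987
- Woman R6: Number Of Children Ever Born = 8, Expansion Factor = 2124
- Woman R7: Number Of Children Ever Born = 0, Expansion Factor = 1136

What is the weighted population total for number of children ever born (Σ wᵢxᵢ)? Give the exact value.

56449

Weighted total = 2×2194 + 8×1039 + 7×1608 + 7×1079 + 4×1987 + 8×2124 + 0×1136
  = 56449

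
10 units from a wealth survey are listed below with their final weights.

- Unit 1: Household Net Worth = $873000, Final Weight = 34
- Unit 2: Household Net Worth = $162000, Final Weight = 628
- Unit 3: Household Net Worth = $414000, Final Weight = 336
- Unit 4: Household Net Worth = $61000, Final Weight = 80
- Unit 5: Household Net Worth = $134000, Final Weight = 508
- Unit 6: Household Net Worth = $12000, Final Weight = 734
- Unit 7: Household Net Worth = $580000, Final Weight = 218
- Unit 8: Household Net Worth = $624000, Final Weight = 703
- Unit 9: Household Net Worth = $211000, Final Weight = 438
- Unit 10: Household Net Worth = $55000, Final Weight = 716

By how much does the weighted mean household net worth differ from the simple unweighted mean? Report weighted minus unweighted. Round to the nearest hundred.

Unweighted sum = 873000 + 162000 + 414000 + 61000 + 134000 + 12000 + 580000 + 624000 + 211000 + 55000 = 3126000
Unweighted mean = 3126000 / 10 = 312600
Weighted sum = 873000×34 + 162000×628 + 414000×336 + 61000×80 + 134000×508 + 12000×734 + 580000×218 + 624000×703 + 211000×438 + 55000×716
  = 1049192000
Sum of weights = 34 + 628 + 336 + 80 + 508 + 734 + 218 + 703 + 438 + 716 = 4395
Weighted mean = 1049192000 / 4395 = 238724
Difference (weighted minus unweighted) = -73875.995

-73900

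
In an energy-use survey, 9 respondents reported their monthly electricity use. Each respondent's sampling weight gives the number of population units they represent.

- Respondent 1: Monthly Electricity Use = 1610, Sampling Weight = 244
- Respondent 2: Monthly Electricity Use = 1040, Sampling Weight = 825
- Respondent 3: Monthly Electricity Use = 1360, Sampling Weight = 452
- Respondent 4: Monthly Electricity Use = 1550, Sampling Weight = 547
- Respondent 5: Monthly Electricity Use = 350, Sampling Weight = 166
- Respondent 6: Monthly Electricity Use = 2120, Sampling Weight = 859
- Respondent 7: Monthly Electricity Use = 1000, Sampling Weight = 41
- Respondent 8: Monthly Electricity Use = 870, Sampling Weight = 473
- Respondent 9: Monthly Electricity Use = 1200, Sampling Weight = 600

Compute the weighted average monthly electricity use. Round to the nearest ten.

1370

Weighted sum = 5765100
Sum of weights = 244 + 825 + 452 + 547 + 166 + 859 + 41 + 473 + 600 = 4207
Weighted mean = 5765100 / 4207 = 1370.3589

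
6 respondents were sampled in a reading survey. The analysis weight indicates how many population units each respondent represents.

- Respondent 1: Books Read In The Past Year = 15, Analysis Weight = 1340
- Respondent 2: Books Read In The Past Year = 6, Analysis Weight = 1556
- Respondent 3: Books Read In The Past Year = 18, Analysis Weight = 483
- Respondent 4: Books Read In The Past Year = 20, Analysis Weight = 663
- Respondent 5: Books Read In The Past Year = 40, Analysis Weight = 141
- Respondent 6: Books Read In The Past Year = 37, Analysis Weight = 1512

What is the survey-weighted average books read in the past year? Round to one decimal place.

Weighted sum = 15×1340 + 6×1556 + 18×483 + 20×663 + 40×141 + 37×1512
  = 20100 + 9336 + 8694 + 13260 + 5640 + 55944 = 112974
Sum of weights = 1340 + 1556 + 483 + 663 + 141 + 1512 = 5695
Weighted mean = 112974 / 5695 = 19.837401

19.8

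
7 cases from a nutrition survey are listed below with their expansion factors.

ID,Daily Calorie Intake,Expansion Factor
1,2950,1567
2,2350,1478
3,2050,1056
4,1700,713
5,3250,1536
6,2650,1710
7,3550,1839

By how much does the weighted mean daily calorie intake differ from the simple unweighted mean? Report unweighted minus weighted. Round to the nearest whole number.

-138

Unweighted sum = 2950 + 2350 + 2050 + 1700 + 3250 + 2650 + 3550 = 18500
Unweighted mean = 18500 / 7 = 2642.8571
Weighted sum = 2950×1567 + 2350×1478 + 2050×1056 + 1700×713 + 3250×1536 + 2650×1710 + 3550×1839
  = 4622650 + 3473300 + 2164800 + 1212100 + 4992000 + 4531500 + 6528450 = 27524800
Sum of weights = 1567 + 1478 + 1056 + 713 + 1536 + 1710 + 1839 = 9899
Weighted mean = 27524800 / 9899 = 2780.5637
Difference (unweighted minus weighted) = -137.70655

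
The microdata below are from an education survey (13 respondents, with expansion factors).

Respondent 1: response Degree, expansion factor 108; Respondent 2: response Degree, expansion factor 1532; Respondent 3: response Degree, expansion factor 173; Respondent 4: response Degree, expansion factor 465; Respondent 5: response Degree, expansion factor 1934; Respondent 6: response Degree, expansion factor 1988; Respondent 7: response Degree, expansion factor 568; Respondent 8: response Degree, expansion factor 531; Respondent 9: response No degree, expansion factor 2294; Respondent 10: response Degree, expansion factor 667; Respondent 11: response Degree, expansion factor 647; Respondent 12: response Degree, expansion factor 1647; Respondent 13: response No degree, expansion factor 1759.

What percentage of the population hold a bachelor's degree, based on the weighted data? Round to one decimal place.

71.7

Sum of weights for 'Degree' = 108 + 1532 + 173 + 465 + 1934 + 1988 + 568 + 531 + 667 + 647 + 1647 = 10260
Total weight = 14313
Weighted proportion = 10260 / 14313 = 0.71683085 → 71.683085%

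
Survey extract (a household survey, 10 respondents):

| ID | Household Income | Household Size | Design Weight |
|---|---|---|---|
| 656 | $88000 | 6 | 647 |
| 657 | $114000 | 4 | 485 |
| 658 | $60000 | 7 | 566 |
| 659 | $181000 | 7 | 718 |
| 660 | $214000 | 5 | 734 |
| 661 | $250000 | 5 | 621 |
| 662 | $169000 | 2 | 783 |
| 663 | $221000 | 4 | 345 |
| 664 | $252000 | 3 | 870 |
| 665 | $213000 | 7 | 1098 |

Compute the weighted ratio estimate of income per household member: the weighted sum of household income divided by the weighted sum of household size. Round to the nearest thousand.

36000

Σ wᵢ·y = 88000×647 + 114000×485 + 60000×566 + 181000×718 + 214000×734 + 250000×621 + 169000×783 + 221000×345 + 252000×870 + 213000×1098
  = 1250156000
Σ wᵢ·x = 6×647 + 4×485 + 7×566 + 7×718 + 5×734 + 5×621 + 2×783 + 4×345 + 3×870 + 7×1098
  = 3882 + 1940 + 3962 + 5026 + 3670 + 3105 + 1566 + 1380 + 2610 + 7686 = 34827
Ratio = 1250156000 / 34827 = 35896.173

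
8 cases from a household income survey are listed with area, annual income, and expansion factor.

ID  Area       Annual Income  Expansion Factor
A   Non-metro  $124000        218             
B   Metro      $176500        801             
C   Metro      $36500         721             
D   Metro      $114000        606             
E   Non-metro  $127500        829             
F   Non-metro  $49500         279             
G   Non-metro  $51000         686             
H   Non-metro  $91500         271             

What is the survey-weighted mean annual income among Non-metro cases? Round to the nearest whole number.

Non-metro rows: A, E, F, G, H
Weighted sum = 206322500
Sum of weights = 2283
Weighted mean = 206322500 / 2283 = 90373.412

90373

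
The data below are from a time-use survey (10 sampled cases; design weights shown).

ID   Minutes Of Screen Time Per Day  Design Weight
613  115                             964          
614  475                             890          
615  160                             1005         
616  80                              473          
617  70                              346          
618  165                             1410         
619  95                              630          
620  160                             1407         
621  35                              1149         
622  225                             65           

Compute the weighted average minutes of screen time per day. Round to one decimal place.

159.4

Weighted sum = 115×964 + 475×890 + 160×1005 + 80×473 + 70×346 + 165×1410 + 95×630 + 160×1407 + 35×1149 + 225×65
  = 110860 + 422750 + 160800 + 37840 + 24220 + 232650 + 59850 + 225120 + 40215 + 14625 = 1328930
Sum of weights = 8339
Weighted mean = 1328930 / 8339 = 159.36323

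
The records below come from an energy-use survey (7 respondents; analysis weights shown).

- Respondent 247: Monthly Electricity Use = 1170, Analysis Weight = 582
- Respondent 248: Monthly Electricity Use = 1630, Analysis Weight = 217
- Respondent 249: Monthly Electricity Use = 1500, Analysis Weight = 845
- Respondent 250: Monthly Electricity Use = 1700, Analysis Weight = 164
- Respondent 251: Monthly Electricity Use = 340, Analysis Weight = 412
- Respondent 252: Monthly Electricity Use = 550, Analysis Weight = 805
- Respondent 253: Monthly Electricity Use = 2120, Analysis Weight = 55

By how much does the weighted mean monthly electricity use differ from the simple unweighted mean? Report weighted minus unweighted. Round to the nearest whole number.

Unweighted sum = 1170 + 1630 + 1500 + 1700 + 340 + 550 + 2120 = 9010
Unweighted mean = 9010 / 7 = 1287.1429
Weighted sum = 1170×582 + 1630×217 + 1500×845 + 1700×164 + 340×412 + 550×805 + 2120×55
  = 3280380
Sum of weights = 582 + 217 + 845 + 164 + 412 + 805 + 55 = 3080
Weighted mean = 3280380 / 3080 = 1065.0584
Difference (weighted minus unweighted) = -222.08442

-222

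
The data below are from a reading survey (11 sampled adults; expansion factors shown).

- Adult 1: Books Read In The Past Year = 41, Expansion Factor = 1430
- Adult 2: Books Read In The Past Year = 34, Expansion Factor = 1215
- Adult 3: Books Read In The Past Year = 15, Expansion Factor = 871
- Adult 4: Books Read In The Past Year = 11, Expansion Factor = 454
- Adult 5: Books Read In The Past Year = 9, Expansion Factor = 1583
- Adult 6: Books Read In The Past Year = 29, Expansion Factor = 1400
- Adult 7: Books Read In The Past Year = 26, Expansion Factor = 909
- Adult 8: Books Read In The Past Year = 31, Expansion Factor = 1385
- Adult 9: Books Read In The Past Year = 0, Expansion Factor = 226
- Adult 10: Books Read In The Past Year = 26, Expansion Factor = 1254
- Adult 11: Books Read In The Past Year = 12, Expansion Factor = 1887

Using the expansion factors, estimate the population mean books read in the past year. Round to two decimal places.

23.36

Weighted sum = 294663
Sum of weights = 1430 + 1215 + 871 + 454 + 1583 + 1400 + 909 + 1385 + 226 + 1254 + 1887 = 12614
Weighted mean = 294663 / 12614 = 23.359997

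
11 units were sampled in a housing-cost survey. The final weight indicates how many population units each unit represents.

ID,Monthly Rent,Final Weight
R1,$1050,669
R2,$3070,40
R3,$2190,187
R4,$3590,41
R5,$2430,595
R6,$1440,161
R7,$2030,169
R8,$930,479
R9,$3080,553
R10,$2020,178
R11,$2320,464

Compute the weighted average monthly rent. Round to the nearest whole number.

Weighted sum = 1050×669 + 3070×40 + 2190×187 + 3590×41 + 2430×595 + 1440×161 + 2030×169 + 930×479 + 3080×553 + 2020×178 + 2320×464
  = 702450 + 122800 + 409530 + 147190 + 1445850 + 231840 + 343070 + 445470 + 1703240 + 359560 + 1076480 = 6987480
Sum of weights = 669 + 40 + 187 + 41 + 595 + 161 + 169 + 479 + 553 + 178 + 464 = 3536
Weighted mean = 6987480 / 3536 = 1976.0973

1976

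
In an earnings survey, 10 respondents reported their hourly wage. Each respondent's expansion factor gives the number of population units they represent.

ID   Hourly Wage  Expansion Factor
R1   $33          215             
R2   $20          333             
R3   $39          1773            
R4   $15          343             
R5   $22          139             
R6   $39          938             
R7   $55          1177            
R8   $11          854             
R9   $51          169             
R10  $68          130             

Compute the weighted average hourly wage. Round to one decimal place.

Weighted sum = 33×215 + 20×333 + 39×1773 + 15×343 + 22×139 + 39×938 + 55×1177 + 11×854 + 51×169 + 68×130
  = 7095 + 6660 + 69147 + 5145 + 3058 + 36582 + 64735 + 9394 + 8619 + 8840 = 219275
Sum of weights = 215 + 333 + 1773 + 343 + 139 + 938 + 1177 + 854 + 169 + 130 = 6071
Weighted mean = 219275 / 6071 = 36.118432

36.1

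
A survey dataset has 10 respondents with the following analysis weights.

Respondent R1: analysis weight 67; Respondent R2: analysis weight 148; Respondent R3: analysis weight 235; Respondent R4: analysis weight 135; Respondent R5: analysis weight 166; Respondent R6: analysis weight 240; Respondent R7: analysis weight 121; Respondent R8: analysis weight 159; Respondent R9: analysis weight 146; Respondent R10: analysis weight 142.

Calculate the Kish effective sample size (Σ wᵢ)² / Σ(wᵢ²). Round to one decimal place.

9.1

Σ wᵢ = 1559
Σ wᵢ² = 4489 + 21904 + 55225 + 18225 + 27556 + 57600 + 14641 + 25281 + 21316 + 20164 = 266401
n_eff = 1559² / 266401 = 2430481 / 266401 = 9.1233929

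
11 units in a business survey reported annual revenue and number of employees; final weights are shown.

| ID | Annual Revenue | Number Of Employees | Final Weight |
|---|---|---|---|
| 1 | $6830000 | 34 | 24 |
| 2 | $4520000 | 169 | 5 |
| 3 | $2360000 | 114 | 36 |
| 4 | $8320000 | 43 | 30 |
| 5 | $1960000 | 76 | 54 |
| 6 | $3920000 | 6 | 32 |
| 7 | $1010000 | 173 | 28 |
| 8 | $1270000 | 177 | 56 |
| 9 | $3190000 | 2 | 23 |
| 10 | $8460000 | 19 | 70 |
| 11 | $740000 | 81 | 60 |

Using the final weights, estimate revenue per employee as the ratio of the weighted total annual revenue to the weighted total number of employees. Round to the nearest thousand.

48000

Σ wᵢ·y = 6830000×24 + 4520000×5 + 2360000×36 + 8320000×30 + 1960000×54 + 3920000×32 + 1010000×28 + 1270000×56 + 3190000×23 + 8460000×70 + 740000×60
  = 163920000 + 22600000 + 84960000 + 249600000 + 105840000 + 125440000 + 28280000 + 71120000 + 73370000 + 592200000 + 44400000 = 1561730000
Σ wᵢ·x = 34×24 + 169×5 + 114×36 + 43×30 + 76×54 + 6×32 + 173×28 + 177×56 + 2×23 + 19×70 + 81×60
  = 32343
Ratio = 1561730000 / 32343 = 48286.492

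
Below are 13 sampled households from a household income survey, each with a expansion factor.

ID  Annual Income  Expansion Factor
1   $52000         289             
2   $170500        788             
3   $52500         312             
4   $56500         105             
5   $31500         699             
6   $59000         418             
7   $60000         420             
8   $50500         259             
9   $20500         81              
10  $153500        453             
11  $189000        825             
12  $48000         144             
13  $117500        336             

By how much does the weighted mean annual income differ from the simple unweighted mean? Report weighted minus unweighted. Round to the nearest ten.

21750

Unweighted sum = 1061000
Unweighted mean = 1061000 / 13 = 81615.385
Weighted sum = 530167500
Sum of weights = 5129
Weighted mean = 530167500 / 5129 = 103366.64
Difference (weighted minus unweighted) = 21751.256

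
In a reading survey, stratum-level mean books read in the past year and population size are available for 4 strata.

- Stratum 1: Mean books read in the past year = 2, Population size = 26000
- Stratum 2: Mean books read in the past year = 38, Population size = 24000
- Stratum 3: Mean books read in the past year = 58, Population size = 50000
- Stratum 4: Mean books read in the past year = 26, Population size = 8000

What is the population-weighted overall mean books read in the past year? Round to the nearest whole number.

38

Σ Nₕ·x̄ₕ = 4072000
Σ Nₕ = 108000
Overall mean = 4072000 / 108000 = 37.703704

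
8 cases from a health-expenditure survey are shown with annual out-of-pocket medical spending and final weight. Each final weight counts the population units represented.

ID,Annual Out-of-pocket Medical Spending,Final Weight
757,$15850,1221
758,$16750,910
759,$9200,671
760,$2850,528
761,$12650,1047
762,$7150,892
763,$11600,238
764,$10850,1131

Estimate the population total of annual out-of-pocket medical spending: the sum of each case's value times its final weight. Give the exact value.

76927850

Weighted total = 15850×1221 + 16750×910 + 9200×671 + 2850×528 + 12650×1047 + 7150×892 + 11600×238 + 10850×1131
  = 19352850 + 15242500 + 6173200 + 1504800 + 13244550 + 6377800 + 2760800 + 12271350 = 76927850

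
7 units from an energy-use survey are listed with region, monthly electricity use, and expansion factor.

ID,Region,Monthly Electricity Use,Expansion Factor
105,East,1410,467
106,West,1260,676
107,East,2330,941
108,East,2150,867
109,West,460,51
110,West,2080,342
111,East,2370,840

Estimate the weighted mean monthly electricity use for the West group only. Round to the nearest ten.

1480

West rows: 106, 109, 110
Weighted sum = 1260×676 + 460×51 + 2080×342
  = 851760 + 23460 + 711360 = 1586580
Sum of weights = 676 + 51 + 342 = 1069
Weighted mean = 1586580 / 1069 = 1484.1721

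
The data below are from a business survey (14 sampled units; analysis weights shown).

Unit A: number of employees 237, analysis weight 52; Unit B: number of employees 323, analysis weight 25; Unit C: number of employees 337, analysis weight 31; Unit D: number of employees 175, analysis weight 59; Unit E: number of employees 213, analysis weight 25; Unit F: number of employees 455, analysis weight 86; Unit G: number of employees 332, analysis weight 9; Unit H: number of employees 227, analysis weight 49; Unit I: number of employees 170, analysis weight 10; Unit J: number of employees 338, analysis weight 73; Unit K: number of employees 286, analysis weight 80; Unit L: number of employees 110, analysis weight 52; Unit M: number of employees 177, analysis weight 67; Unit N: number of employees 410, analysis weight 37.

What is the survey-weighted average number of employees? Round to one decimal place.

Weighted sum = 181740
Sum of weights = 655
Weighted mean = 181740 / 655 = 277.46565

277.5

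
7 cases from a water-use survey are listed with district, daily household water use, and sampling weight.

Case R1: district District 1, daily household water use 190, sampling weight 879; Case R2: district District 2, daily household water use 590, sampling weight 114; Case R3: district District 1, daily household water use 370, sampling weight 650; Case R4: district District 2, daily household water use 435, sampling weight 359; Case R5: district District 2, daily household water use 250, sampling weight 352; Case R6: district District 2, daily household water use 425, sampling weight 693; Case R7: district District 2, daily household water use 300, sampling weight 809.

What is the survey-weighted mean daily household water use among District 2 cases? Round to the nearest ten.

360

District 2 rows: R2, R4, R5, R6, R7
Weighted sum = 590×114 + 435×359 + 250×352 + 425×693 + 300×809
  = 67260 + 156165 + 88000 + 294525 + 242700 = 848650
Sum of weights = 114 + 359 + 352 + 693 + 809 = 2327
Weighted mean = 848650 / 2327 = 364.69703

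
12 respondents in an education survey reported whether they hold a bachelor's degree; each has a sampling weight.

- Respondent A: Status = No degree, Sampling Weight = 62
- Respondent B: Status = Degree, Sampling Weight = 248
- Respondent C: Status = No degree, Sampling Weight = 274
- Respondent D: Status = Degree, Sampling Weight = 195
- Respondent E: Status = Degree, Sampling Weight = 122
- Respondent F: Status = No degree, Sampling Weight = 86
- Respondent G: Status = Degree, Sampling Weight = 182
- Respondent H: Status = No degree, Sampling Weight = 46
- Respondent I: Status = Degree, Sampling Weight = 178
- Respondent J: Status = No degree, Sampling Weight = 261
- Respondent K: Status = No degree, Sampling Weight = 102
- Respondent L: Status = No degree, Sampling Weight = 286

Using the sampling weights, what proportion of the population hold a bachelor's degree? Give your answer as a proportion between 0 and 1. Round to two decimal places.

0.45

Sum of weights for 'Degree' = 248 + 195 + 122 + 182 + 178 = 925
Total weight = 62 + 248 + 274 + 195 + 122 + 86 + 182 + 46 + 178 + 261 + 102 + 286 = 2042
Weighted proportion = 925 / 2042 = 0.45298727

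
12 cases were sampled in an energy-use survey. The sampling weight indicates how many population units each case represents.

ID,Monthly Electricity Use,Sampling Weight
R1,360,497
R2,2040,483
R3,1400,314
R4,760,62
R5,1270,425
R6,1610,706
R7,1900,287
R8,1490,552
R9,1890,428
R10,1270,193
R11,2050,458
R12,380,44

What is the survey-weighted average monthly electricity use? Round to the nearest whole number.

1507

Weighted sum = 360×497 + 2040×483 + 1400×314 + 760×62 + 1270×425 + 1610×706 + 1900×287 + 1490×552 + 1890×428 + 1270×193 + 2050×458 + 380×44
  = 178920 + 985320 + 439600 + 47120 + 539750 + 1136660 + 545300 + 822480 + 808920 + 245110 + 938900 + 16720 = 6704800
Sum of weights = 4449
Weighted mean = 6704800 / 4449 = 1507.0353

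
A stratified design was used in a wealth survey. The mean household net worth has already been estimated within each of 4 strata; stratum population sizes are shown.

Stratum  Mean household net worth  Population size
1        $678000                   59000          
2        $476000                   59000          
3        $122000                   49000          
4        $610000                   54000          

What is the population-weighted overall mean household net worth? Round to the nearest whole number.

484181

Σ Nₕ·x̄ₕ = 678000×59000 + 476000×59000 + 122000×49000 + 610000×54000
  = 40002000000 + 28084000000 + 5978000000 + 32940000000 = 107004000000
Σ Nₕ = 221000
Overall mean = 107004000000 / 221000 = 484181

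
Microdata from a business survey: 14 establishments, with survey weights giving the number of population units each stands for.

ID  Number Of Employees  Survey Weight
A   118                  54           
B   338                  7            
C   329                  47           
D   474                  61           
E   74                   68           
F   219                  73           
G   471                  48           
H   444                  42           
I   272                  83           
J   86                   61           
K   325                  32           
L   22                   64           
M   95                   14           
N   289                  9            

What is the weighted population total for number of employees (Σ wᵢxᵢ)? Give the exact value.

158951

Weighted total = 158951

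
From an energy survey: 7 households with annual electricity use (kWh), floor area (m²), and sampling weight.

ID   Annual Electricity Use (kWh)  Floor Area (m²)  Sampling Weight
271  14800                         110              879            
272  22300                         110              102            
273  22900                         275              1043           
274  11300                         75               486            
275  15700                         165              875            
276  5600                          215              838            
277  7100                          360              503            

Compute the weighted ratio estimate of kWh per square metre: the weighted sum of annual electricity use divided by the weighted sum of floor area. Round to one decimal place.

71.2

Σ wᵢ·y = 14800×879 + 22300×102 + 22900×1043 + 11300×486 + 15700×875 + 5600×838 + 7100×503
  = 66661900
Σ wᵢ·x = 110×879 + 110×102 + 275×1043 + 75×486 + 165×875 + 215×838 + 360×503
  = 96690 + 11220 + 286825 + 36450 + 144375 + 180170 + 181080 = 936810
Ratio = 66661900 / 936810 = 71.158399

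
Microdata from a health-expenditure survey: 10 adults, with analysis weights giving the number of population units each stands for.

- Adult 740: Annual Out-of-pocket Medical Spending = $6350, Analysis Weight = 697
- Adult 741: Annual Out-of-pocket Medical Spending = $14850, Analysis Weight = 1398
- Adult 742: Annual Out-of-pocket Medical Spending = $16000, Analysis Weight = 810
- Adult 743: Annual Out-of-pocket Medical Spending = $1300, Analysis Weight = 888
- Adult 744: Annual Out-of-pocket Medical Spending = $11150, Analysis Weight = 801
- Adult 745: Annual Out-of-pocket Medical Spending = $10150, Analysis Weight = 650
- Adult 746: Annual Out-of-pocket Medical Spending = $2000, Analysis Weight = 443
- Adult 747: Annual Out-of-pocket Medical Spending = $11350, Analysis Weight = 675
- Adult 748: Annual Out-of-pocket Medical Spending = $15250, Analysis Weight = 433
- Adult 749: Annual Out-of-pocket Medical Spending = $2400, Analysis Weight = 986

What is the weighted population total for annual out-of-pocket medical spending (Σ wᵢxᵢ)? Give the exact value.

72346200

Weighted total = 6350×697 + 14850×1398 + 16000×810 + 1300×888 + 11150×801 + 10150×650 + 2000×443 + 11350×675 + 15250×433 + 2400×986
  = 4425950 + 20760300 + 12960000 + 1154400 + 8931150 + 6597500 + 886000 + 7661250 + 6603250 + 2366400 = 72346200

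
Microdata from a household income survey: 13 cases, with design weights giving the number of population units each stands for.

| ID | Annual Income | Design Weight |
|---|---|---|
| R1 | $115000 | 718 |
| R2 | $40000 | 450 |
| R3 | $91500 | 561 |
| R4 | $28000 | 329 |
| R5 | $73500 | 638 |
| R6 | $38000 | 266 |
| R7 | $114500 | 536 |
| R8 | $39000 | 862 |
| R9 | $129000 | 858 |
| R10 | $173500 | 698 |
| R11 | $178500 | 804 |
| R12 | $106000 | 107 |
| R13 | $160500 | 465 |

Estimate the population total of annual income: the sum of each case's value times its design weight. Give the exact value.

774378000

Weighted total = 774378000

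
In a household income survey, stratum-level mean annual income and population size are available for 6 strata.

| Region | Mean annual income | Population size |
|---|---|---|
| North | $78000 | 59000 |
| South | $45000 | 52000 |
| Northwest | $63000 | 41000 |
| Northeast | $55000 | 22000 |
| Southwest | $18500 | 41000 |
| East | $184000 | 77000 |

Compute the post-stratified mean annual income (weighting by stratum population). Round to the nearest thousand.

88000

Σ Nₕ·x̄ₕ = 78000×59000 + 45000×52000 + 63000×41000 + 55000×22000 + 18500×41000 + 184000×77000
  = 25661500000
Σ Nₕ = 59000 + 52000 + 41000 + 22000 + 41000 + 77000 = 292000
Overall mean = 25661500000 / 292000 = 87881.849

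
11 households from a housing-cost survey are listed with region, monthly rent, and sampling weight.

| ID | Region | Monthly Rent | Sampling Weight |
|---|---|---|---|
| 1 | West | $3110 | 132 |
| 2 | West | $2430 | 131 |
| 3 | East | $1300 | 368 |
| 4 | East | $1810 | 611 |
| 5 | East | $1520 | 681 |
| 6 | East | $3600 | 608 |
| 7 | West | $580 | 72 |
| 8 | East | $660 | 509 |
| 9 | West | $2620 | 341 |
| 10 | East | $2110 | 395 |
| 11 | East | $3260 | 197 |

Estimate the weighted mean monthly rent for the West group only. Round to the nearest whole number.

2462

West rows: 1, 2, 7, 9
Weighted sum = 3110×132 + 2430×131 + 580×72 + 2620×341
  = 1664030
Sum of weights = 676
Weighted mean = 1664030 / 676 = 2461.5828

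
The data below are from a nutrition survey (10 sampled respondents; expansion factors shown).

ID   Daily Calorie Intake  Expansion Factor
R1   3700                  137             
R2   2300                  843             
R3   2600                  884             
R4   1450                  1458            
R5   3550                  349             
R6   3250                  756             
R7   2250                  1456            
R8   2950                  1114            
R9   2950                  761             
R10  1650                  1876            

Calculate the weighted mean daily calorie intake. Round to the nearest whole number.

2331

Weighted sum = 3700×137 + 2300×843 + 2600×884 + 1450×1458 + 3550×349 + 3250×756 + 2250×1456 + 2950×1114 + 2950×761 + 1650×1876
  = 506900 + 1938900 + 2298400 + 2114100 + 1238950 + 2457000 + 3276000 + 3286300 + 2244950 + 3095400 = 22456900
Sum of weights = 137 + 843 + 884 + 1458 + 349 + 756 + 1456 + 1114 + 761 + 1876 = 9634
Weighted mean = 22456900 / 9634 = 2331.0048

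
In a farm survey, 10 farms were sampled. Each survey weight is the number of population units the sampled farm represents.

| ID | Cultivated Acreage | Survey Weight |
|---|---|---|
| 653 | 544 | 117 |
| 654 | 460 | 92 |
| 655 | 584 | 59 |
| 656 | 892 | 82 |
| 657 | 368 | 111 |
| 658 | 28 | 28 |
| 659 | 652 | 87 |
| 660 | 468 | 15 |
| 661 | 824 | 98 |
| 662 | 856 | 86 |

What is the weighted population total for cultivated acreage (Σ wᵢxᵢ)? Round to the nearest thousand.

473000

Weighted total = 544×117 + 460×92 + 584×59 + 892×82 + 368×111 + 28×28 + 652×87 + 468×15 + 824×98 + 856×86
  = 63648 + 42320 + 34456 + 73144 + 40848 + 784 + 56724 + 7020 + 80752 + 73616 = 473312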